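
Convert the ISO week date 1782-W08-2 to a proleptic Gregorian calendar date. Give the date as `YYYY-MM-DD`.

1782-02-19

ISO week 1 of 1782 is the week containing the first Thursday of 1782.
Week 8, day 2 (Tuesday) lands on 1782-02-19.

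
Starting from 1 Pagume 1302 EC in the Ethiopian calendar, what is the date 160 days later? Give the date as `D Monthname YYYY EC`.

JDN of 1 Pagume 1302 EC = 2199771.
2199771 + 160 = 2199931.
JDN 2199931 in the Ethiopian calendar is 6 Yekatit 1303 EC.

6 Yekatit 1303 EC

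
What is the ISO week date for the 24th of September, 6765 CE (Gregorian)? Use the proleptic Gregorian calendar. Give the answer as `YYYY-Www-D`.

The weekday is Friday (ISO weekday 5).
That Friday belongs to ISO week 38 of ISO year 6765.

6765-W38-5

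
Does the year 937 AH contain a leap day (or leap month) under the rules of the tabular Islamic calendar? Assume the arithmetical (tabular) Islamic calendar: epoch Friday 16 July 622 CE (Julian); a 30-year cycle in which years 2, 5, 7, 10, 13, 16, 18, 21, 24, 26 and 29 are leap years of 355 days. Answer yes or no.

Year 937 AH is year 7 of its 30-year cycle; leap positions are 2, 5, 7, 10, 13, 16, 18, 21, 24, 26, 29, so it is a leap year (355 days).

yes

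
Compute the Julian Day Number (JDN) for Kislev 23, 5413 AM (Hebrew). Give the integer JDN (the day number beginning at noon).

2324768

Equivalently 23 November 1652 (Gregorian).
JDN 2299161 is 15 October 1582 CE (Gregorian); the target day is +25607 days from there, so JDN = 2324768.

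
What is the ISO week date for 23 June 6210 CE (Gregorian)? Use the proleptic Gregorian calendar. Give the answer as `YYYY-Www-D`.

The weekday is Saturday (ISO weekday 6).
That Saturday belongs to ISO week 25 of ISO year 6210.

6210-W25-6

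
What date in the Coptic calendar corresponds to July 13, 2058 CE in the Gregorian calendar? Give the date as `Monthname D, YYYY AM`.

Julian Day Number of the source date = 2472923.
Converting JDN 2472923 to the Coptic calendar gives 6 Epip 1774 AM.

Epip 6, 1774 AM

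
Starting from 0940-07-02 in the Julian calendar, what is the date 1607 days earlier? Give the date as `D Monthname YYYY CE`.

7 February 936 CE

JDN of 0940-07-02 = 2064576.
2064576 − 1607 = 2062969.
JDN 2062969 in the Julian calendar is 7 February 936 CE.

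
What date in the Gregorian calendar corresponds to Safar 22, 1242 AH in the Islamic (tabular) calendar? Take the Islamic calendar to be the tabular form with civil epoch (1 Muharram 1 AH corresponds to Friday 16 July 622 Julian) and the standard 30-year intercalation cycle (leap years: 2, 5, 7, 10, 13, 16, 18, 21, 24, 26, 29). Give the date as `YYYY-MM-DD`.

Both dates share Julian Day Number 2388260; in the Gregorian calendar that is 25 September 1826 CE.

1826-09-25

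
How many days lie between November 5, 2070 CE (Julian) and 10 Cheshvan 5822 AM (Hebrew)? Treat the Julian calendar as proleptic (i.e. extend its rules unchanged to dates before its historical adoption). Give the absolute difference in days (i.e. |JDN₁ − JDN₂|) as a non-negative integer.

3312

First date → JDN 2477434; second date → JDN 2474122.
The interval is |2477434 − 2474122| = 3312 days.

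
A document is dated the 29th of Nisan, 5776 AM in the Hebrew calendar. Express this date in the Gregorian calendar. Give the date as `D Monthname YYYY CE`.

Julian Day Number of the source date = 2457516.
Converting JDN 2457516 to the Gregorian calendar gives 7 May 2016 CE.

7 May 2016 CE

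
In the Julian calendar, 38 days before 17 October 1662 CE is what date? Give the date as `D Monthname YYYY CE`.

9 September 1662 CE

Counting 38 days back from JDN 2328393 reaches JDN 2328355, which is 9 September 1662 CE.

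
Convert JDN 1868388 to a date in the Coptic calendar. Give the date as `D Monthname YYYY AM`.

JDN 1868388 is 16 May 403 in the proleptic Gregorian calendar.
In the Coptic calendar that day is 20 Pashons 119 AM.

20 Pashons 119 AM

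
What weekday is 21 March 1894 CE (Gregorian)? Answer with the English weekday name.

Since JDN mod 7 = 2 (0 = Monday), the day is Wednesday.

Wednesday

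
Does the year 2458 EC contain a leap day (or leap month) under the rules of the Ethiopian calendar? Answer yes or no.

2458 mod 4 = 2; in the Ethiopian calendar a year is leap when year mod 4 = 3, so it is a common year.

no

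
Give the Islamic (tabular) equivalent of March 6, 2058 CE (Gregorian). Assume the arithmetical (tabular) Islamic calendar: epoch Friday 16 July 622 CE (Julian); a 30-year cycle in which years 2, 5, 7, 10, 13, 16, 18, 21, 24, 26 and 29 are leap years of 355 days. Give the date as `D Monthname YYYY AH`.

Both dates share Julian Day Number 2472794; in the tabular Islamic calendar that is 11 Ramadan 1480 AH.

11 Ramadan 1480 AH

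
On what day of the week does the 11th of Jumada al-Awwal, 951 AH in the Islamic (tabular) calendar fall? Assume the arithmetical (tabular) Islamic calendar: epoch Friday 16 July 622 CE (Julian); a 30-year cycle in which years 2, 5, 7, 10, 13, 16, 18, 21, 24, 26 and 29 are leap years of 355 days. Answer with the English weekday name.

Thursday

This is JDN 2285216 (10 August 1544 Gregorian).
2285216 ≡ 3 (mod 7); counting from Monday = 0 gives Thursday.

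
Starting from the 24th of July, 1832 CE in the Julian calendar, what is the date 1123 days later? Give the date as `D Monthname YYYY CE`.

21 August 1835 CE

JDN of the 24th of July, 1832 CE = 2390401.
2390401 + 1123 = 2391524.
JDN 2391524 in the Julian calendar is 21 August 1835 CE.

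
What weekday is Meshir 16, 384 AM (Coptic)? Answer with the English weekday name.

Friday

In the proleptic Gregorian calendar this is 14 February 668 (JDN 1965086).
JDN 1965086 mod 7 = 4, and JDN 0 was a Monday, so this is a Friday.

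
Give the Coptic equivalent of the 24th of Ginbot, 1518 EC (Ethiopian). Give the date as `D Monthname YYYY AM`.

The source date corresponds to 29 May 1526 in the proleptic Gregorian calendar (JDN 2278568).
That day falls on 24 Pashons 1242 AM in the Coptic calendar.

24 Pashons 1242 AM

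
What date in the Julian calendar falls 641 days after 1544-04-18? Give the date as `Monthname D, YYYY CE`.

JDN of 1544-04-18 = 2285112.
2285112 + 641 = 2285753.
JDN 2285753 in the Julian calendar is January 19, 1546 CE.

January 19, 1546 CE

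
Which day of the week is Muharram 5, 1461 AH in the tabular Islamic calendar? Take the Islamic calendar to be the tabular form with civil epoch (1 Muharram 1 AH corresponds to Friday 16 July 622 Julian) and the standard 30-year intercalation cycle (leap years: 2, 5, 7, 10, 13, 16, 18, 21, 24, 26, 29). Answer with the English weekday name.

In the Gregorian calendar this is 30 January 2039 (JDN 2465819).
JDN 2465819 mod 7 = 6, and JDN 0 was a Monday, so this is a Sunday.

Sunday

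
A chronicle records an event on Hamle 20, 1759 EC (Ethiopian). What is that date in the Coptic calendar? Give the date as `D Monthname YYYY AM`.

The source date corresponds to 25 July 1767 in the Gregorian calendar (JDN 2366649).
That day falls on 20 Epip 1483 AM in the Coptic calendar.

20 Epip 1483 AM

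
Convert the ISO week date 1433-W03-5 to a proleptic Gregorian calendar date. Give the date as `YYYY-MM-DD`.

ISO week 1 of 1433 is the week containing the first Thursday of 1433.
Week 3, day 5 (Friday) lands on 1433-01-18.

1433-01-18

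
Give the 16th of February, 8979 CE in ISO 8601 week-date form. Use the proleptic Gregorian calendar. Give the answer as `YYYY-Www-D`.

8979-W07-2

The weekday is Tuesday (ISO weekday 2).
That Tuesday belongs to ISO week 7 of ISO year 8979.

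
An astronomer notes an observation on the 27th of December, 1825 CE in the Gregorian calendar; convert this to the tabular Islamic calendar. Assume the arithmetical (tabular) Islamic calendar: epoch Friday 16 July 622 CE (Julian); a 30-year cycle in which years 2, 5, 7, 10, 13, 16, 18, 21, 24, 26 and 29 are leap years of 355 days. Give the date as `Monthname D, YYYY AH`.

Julian Day Number of the source date = 2387988.
Converting JDN 2387988 to the tabular Islamic calendar gives 16 Jumada al-Awwal 1241 AH.

Jumada al-Awwal 16, 1241 AH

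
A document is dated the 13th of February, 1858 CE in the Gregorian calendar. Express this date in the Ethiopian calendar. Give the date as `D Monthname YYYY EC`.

Both dates share Julian Day Number 2399724; in the Ethiopian calendar that is 7 Yekatit 1850 EC.

7 Yekatit 1850 EC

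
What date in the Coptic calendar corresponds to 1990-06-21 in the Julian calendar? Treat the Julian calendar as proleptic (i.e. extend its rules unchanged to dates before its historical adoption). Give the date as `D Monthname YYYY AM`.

Julian Day Number of the source date = 2448077.
Converting JDN 2448077 to the Coptic calendar gives 27 Paoni 1706 AM.

27 Paoni 1706 AM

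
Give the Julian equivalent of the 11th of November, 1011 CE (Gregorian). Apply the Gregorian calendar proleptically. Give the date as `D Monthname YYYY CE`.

The Julian–Gregorian offset here is 6 days (Julian trailing).
11 November 1011 Gregorian − 6 days → 5 November 1011 Julian.

5 November 1011 CE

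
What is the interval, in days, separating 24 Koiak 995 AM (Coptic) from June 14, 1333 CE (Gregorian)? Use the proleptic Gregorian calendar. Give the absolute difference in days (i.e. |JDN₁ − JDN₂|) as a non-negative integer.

19892

JDN of the first date = 2188201.
JDN of the second date = 2208093.
|2208093 − 2188201| = 19892.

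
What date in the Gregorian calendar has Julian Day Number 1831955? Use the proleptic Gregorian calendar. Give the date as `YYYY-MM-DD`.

0303-08-16

JDN 2451545 is 1 Jan 2000; 1831955 is −619590 days from there.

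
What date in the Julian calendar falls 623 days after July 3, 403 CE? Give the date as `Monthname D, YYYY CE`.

March 17, 405 CE

JDN of July 3, 403 CE = 1868437.
1868437 + 623 = 1869060.
JDN 1869060 in the Julian calendar is March 17, 405 CE.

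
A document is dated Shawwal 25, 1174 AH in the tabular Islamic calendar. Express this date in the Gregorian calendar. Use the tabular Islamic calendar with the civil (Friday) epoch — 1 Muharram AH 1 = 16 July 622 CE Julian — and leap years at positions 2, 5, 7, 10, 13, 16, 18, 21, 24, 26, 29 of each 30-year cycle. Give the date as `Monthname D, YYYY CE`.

Julian Day Number of the source date = 2364402.
Converting JDN 2364402 to the Gregorian calendar gives 30 May 1761 CE.

May 30, 1761 CE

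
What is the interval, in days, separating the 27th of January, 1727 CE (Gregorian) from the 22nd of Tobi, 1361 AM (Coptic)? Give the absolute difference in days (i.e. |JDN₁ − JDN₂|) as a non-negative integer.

29949

First date → JDN 2351860; second date → JDN 2321911.
The interval is |2351860 − 2321911| = 29949 days.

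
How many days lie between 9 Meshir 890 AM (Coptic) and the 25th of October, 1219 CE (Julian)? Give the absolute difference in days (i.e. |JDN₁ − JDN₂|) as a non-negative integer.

16700

First date → JDN 2149895; second date → JDN 2166595.
The interval is |2149895 − 2166595| = 16700 days.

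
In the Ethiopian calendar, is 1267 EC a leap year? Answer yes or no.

yes

1267 mod 4 = 3; in the Ethiopian calendar a year is leap when year mod 4 = 3, so it is a leap year.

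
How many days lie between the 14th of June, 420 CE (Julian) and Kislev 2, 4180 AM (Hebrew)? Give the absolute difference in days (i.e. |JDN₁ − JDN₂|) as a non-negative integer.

221

First date → JDN 1874628; second date → JDN 1874407.
The interval is |1874628 − 1874407| = 221 days.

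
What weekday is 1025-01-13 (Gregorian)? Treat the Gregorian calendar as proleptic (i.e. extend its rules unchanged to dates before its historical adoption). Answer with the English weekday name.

2095446 ≡ 3 (mod 7); counting from Monday = 0 gives Thursday.

Thursday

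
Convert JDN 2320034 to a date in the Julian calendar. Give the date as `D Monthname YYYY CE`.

JDN 2320034 is 8 December 1639 in the Gregorian calendar.
In the Julian calendar that day is 28 November 1639 CE.

28 November 1639 CE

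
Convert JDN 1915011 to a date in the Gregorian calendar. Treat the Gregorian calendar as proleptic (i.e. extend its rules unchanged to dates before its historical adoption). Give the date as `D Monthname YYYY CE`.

Counting from JDN 2299161 = 15 Oct 1582 gives an offset of -384150 days.

8 January 531 CE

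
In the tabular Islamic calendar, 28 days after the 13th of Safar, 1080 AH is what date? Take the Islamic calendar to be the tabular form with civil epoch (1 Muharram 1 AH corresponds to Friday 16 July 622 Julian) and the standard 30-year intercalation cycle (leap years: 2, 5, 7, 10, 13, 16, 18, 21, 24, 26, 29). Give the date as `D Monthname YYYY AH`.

Counting 28 days forward from JDN 2330844 reaches JDN 2330872, which is 12 Rabi' al-Awwal 1080 AH.

12 Rabi' al-Awwal 1080 AH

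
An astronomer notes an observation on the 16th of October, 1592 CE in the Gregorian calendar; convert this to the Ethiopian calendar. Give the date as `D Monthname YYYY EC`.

9 Tikimt 1585 EC

Julian Day Number of the source date = 2302815.
Converting JDN 2302815 to the Ethiopian calendar gives 9 Tikimt 1585 EC.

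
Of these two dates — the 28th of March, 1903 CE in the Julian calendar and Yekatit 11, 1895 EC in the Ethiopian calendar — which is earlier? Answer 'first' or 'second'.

second

Converting both to JDN: 2416215 vs 2416164; the smaller is the second.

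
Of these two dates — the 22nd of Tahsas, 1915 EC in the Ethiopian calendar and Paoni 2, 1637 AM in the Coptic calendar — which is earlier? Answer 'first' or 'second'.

First date → JDN 2423420; second date → JDN 2422850.
JDN 2422850 < JDN 2423420, so the second date is earlier.

second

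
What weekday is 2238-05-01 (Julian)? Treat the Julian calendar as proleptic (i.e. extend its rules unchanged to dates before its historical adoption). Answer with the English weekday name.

This is JDN 2538608 (16 May 2238 Gregorian).
2538608 ≡ 2 (mod 7); counting from Monday = 0 gives Wednesday.

Wednesday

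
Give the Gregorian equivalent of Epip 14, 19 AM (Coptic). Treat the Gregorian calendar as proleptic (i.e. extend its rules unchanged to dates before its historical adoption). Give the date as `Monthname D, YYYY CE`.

July 9, 303 CE

Both dates share Julian Day Number 1831917; in the Gregorian calendar that is 9 July 303 CE.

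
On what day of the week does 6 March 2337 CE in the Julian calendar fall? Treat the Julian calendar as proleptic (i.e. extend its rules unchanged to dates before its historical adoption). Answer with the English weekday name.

Monday

In the Gregorian calendar this is 22 March 2337 (JDN 2574712).
Since JDN mod 7 = 0 (0 = Monday), the day is Monday.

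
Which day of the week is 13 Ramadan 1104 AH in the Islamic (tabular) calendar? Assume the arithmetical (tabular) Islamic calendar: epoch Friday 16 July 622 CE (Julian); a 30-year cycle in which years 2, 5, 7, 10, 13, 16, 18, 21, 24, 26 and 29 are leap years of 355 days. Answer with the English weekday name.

Monday

In the Gregorian calendar this is 18 May 1693 (JDN 2339554).
Since JDN mod 7 = 0 (0 = Monday), the day is Monday.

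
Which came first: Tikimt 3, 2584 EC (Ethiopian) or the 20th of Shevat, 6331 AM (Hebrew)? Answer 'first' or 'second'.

second

First date → JDN 2667694; second date → JDN 2660145.
JDN 2660145 < JDN 2667694, so the second date is earlier.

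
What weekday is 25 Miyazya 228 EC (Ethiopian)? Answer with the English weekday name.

In the proleptic Gregorian calendar this is 20 April 236 (JDN 1807367).
JDN 1807367 mod 7 = 2, and JDN 0 was a Monday, so this is a Wednesday.

Wednesday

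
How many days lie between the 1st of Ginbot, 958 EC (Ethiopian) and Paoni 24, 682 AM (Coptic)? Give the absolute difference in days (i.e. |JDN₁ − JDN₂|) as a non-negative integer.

First date → JDN 2074005; second date → JDN 2074058.
The interval is |2074005 − 2074058| = 53 days.

53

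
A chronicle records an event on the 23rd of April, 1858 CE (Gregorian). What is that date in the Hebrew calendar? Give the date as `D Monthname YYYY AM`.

Both dates share Julian Day Number 2399793; in the Hebrew calendar that is 9 Iyar 5618 AM.

9 Iyar 5618 AM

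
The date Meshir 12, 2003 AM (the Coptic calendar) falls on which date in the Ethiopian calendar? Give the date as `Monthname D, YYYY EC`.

Julian Day Number of the source date = 2556421.
Converting JDN 2556421 to the Ethiopian calendar gives 12 Yekatit 2279 EC.

Yekatit 12, 2279 EC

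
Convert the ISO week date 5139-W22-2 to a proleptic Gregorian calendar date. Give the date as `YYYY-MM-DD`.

ISO week 1 of 5139 is the week containing the first Thursday of 5139.
Week 22, day 2 (Tuesday) lands on 5139-05-30.

5139-05-30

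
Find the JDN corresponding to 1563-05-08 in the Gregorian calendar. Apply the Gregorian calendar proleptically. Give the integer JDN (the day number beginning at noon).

2292061

JDN 2400001 is 17 November 1858 CE (Gregorian), MJD 0; the target day is −107940 days from there, so JDN = 2292061.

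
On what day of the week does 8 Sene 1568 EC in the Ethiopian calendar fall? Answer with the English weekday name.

Equivalently 12 June 1576 Gregorian, JDN 2296845.
JDN 2296845 mod 7 = 5, and JDN 0 was a Monday, so this is a Saturday.

Saturday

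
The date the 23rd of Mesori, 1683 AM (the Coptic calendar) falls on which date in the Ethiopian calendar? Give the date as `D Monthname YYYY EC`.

Julian Day Number of the source date = 2439732.
Converting JDN 2439732 to the Ethiopian calendar gives 23 Nehase 1959 EC.

23 Nehase 1959 EC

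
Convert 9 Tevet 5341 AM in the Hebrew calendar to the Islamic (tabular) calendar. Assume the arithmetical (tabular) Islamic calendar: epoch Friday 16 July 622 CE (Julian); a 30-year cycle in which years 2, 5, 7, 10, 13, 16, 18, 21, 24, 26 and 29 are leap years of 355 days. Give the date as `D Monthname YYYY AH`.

Both dates share Julian Day Number 2298502; in the tabular Islamic calendar that is 8 Dhu al-Qa'dah 988 AH.

8 Dhu al-Qa'dah 988 AH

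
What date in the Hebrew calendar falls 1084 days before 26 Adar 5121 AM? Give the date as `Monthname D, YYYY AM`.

Nisan 7, 5118 AM

The starting date is JDN 2218227; 2218227 − 1084 = 2217143.
JDN 2217143 corresponds to Nisan 7, 5118 AM.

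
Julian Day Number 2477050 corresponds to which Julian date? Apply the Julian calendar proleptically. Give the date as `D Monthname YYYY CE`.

17 October 2069 CE

JDN 2477050 is 30 October 2069 in the Gregorian calendar.
In the Julian calendar that day is 17 October 2069 CE.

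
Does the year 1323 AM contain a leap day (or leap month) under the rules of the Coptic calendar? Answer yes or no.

1323 mod 4 = 3; in the Coptic calendar a year is leap when year mod 4 = 3, so it is a leap year.

yes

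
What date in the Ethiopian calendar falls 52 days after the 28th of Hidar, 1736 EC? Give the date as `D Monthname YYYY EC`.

The starting date is JDN 2358017; 2358017 + 52 = 2358069.
JDN 2358069 corresponds to 20 Tir 1736 EC.

20 Tir 1736 EC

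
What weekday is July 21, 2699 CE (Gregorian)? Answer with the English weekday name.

Since JDN mod 7 = 4 (0 = Monday), the day is Friday.

Friday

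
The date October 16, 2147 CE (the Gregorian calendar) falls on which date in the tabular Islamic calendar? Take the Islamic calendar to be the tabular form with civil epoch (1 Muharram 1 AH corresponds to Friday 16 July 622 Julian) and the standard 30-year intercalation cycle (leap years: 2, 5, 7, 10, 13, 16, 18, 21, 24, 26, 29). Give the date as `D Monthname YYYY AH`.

21 Muharram 1573 AH

Both dates share Julian Day Number 2505524; in the tabular Islamic calendar that is 21 Muharram 1573 AH.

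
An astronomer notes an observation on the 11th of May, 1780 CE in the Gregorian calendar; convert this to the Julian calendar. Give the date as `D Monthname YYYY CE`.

30 April 1780 CE

The Julian–Gregorian offset here is 11 days (Julian trailing).
11 May 1780 Gregorian − 11 days → 30 April 1780 Julian.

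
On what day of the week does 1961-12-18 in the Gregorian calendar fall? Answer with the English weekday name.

Monday

JDN 2437652 mod 7 = 0, and JDN 0 was a Monday, so this is a Monday.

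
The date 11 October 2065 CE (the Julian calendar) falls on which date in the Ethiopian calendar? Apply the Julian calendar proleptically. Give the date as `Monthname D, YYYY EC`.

Julian Day Number of the source date = 2475583.
Converting JDN 2475583 to the Ethiopian calendar gives 14 Tikimt 2058 EC.

Tikimt 14, 2058 EC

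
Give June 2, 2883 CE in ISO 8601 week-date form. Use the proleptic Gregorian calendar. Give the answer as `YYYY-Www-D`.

The weekday is Wednesday (ISO weekday 3).
That Wednesday belongs to ISO week 22 of ISO year 2883.

2883-W22-3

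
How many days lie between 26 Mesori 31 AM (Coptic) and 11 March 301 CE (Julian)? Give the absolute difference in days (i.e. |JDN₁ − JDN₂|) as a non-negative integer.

5274

First date → JDN 1836342; second date → JDN 1831068.
The interval is |1836342 − 1831068| = 5274 days.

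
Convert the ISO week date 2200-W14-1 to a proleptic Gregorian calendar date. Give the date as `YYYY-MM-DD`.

2200-03-31

ISO week 1 of 2200 is the week containing the first Thursday of 2200.
Week 14, day 1 (Monday) lands on 2200-03-31.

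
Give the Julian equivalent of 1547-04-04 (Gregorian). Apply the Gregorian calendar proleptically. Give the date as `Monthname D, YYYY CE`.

March 25, 1547 CE

At this point the Julian calendar is 10 days behind the Gregorian.
4 April 1547 Gregorian − 10 days → 25 March 1547 Julian.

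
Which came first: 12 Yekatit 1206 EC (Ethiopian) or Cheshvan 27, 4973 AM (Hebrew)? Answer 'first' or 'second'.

The two dates have Julian Day Numbers 2164508 and 2164039 respectively.
Since 2164039 < 2164508, the second date comes first.

second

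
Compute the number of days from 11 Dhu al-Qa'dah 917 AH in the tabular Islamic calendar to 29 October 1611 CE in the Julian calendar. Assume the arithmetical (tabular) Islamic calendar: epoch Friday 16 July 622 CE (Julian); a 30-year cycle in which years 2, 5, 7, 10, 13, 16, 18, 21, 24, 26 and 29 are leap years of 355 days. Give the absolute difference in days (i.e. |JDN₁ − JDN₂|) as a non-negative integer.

JDN of the first date = 2273345.
JDN of the second date = 2309777.
|2309777 − 2273345| = 36432.

36432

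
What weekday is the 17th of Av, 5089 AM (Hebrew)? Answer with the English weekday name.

In the proleptic Gregorian calendar this is 22 July 1329 (JDN 2206670).
2206670 ≡ 4 (mod 7); counting from Monday = 0 gives Friday.

Friday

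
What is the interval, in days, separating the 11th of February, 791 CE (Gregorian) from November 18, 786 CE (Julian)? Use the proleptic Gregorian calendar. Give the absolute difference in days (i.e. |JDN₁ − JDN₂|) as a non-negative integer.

1542

JDN of the first date = 2010008.
JDN of the second date = 2008466.
|2008466 − 2010008| = 1542.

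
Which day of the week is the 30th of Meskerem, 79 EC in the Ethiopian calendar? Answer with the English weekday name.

In the proleptic Gregorian calendar this is 25 September 86 (JDN 1752739).
JDN 1752739 mod 7 = 2, and JDN 0 was a Monday, so this is a Wednesday.

Wednesday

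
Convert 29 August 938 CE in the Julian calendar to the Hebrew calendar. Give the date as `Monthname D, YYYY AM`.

Julian Day Number of the source date = 2063903.
Converting JDN 2063903 to the Hebrew calendar gives 29 Elul 4698 AM.

Elul 29, 4698 AM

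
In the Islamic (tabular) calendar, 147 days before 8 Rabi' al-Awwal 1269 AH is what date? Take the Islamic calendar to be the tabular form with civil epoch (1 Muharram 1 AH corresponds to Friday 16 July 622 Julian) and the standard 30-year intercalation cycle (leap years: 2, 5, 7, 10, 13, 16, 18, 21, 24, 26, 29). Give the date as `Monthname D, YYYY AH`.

Shawwal 8, 1268 AH

Counting 147 days back from JDN 2397843 reaches JDN 2397696, which is Shawwal 8, 1268 AH.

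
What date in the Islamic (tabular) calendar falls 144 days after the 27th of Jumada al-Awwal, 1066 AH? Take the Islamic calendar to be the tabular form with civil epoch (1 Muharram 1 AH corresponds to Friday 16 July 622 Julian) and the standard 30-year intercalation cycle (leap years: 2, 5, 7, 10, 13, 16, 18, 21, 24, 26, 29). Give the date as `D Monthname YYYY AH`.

JDN of the 27th of Jumada al-Awwal, 1066 AH = 2325984.
2325984 + 144 = 2326128.
JDN 2326128 in the tabular Islamic calendar is 23 Shawwal 1066 AH.

23 Shawwal 1066 AH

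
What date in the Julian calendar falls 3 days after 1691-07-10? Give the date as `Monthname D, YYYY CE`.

JDN of 1691-07-10 = 2338886.
2338886 + 3 = 2338889.
JDN 2338889 in the Julian calendar is July 13, 1691 CE.

July 13, 1691 CE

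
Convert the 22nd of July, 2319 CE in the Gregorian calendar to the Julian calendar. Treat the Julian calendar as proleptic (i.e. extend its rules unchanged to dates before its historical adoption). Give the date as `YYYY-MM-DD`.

The Julian–Gregorian offset here is 16 days (Julian trailing).
22 July 2319 Gregorian − 16 days → 6 July 2319 Julian.

2319-07-06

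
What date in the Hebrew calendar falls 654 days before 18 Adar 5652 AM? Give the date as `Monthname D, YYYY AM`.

JDN of 18 Adar 5652 AM = 2412175.
2412175 − 654 = 2411521.
JDN 2411521 in the Hebrew calendar is Sivan 14, 5650 AM.

Sivan 14, 5650 AM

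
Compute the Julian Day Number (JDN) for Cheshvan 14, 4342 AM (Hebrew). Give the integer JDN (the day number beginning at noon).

1933569

Equivalently 30 October 581 (proleptic Gregorian).
JDN 2400001 is 17 November 1858 CE (Gregorian), MJD 0; the target day is −466432 days from there, so JDN = 1933569.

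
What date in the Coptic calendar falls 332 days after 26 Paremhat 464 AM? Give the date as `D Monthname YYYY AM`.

23 Meshir 465 AM

Counting 332 days forward from JDN 1994346 reaches JDN 1994678, which is 23 Meshir 465 AM.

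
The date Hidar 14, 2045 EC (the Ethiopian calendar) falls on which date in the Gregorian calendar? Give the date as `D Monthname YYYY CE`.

Both dates share Julian Day Number 2470865; in the Gregorian calendar that is 23 November 2052 CE.

23 November 2052 CE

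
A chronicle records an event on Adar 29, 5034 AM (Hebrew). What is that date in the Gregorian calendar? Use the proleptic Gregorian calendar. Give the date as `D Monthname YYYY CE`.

16 March 1274 CE

Julian Day Number of the source date = 2186454.
Converting JDN 2186454 to the Gregorian calendar gives 16 March 1274 CE.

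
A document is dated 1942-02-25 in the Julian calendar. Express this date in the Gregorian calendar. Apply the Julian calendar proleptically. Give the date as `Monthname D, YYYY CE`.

The Julian–Gregorian offset here is 13 days (Julian trailing).
25 February 1942 Julian + 13 days → 10 March 1942 Gregorian.

March 10, 1942 CE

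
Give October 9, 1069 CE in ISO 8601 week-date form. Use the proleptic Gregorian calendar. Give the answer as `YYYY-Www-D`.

The weekday is Saturday (ISO weekday 6).
That Saturday belongs to ISO week 40 of ISO year 1069.

1069-W40-6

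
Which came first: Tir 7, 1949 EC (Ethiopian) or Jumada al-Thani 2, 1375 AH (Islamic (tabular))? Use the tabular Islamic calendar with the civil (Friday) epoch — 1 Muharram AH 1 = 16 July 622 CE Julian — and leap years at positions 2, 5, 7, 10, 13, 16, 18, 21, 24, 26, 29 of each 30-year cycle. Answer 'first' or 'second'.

second

First date → JDN 2435854; second date → JDN 2435489.
JDN 2435489 < JDN 2435854, so the second date is earlier.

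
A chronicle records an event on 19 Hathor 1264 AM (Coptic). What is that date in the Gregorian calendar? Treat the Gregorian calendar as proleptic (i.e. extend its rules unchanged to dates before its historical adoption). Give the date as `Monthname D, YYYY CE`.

November 26, 1547 CE

Julian Day Number of the source date = 2286419.
Converting JDN 2286419 to the Gregorian calendar gives 26 November 1547 CE.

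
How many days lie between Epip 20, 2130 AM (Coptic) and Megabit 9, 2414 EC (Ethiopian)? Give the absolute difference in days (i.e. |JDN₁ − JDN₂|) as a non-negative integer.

2791

First date → JDN 2602966; second date → JDN 2605757.
The interval is |2602966 − 2605757| = 2791 days.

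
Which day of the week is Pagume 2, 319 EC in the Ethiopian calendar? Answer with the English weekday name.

Friday

This is JDN 1840731 (26 August 327 Gregorian).
1840731 ≡ 4 (mod 7); counting from Monday = 0 gives Friday.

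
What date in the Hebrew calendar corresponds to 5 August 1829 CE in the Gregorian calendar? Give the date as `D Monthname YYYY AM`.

6 Av 5589 AM

Julian Day Number of the source date = 2389305.
Converting JDN 2389305 to the Hebrew calendar gives 6 Av 5589 AM.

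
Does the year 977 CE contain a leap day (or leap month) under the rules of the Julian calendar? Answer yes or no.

977 mod 4 = 1, so it is a common year in the Julian calendar.

no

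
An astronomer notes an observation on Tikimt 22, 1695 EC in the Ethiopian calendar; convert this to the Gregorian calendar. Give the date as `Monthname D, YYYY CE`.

October 30, 1702 CE

Both dates share Julian Day Number 2343005; in the Gregorian calendar that is 30 October 1702 CE.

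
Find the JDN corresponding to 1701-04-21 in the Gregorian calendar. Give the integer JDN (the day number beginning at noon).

JDN 2299161 is 15 October 1582 CE (Gregorian); the target day is +43287 days from there, so JDN = 2342448.

2342448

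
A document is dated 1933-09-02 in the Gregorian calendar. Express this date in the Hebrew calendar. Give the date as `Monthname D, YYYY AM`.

Julian Day Number of the source date = 2427318.
Converting JDN 2427318 to the Hebrew calendar gives 11 Elul 5693 AM.

Elul 11, 5693 AM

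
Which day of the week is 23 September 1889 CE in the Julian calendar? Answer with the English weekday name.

Equivalently 5 October 1889 Gregorian, JDN 2411281.
JDN 2411281 mod 7 = 5, and JDN 0 was a Monday, so this is a Saturday.

Saturday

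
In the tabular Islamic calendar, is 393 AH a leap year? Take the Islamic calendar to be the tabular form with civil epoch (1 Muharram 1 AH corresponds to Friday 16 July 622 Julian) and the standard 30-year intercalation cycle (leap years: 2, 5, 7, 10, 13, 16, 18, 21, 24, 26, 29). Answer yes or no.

no

Year 393 AH is year 3 of its 30-year cycle; leap positions are 2, 5, 7, 10, 13, 16, 18, 21, 24, 26, 29, so it is a common year (354 days).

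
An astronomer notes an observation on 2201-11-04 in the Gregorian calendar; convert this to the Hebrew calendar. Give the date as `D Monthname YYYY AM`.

Both dates share Julian Day Number 2525266; in the Hebrew calendar that is 7 Cheshvan 5962 AM.

7 Cheshvan 5962 AM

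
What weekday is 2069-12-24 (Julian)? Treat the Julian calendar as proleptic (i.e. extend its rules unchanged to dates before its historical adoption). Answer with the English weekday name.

Monday

In the Gregorian calendar this is 6 January 2070 (JDN 2477118).
2477118 ≡ 0 (mod 7); counting from Monday = 0 gives Monday.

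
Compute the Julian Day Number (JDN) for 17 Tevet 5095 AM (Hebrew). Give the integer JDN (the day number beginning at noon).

2208649

In the proleptic Gregorian calendar the same day is 22 December 1334.
JDN 2400001 is 17 November 1858 CE (Gregorian), MJD 0; the target day is −191352 days from there, so JDN = 2208649.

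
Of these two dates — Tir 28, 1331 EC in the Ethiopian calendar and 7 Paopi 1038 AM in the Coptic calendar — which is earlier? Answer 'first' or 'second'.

second

Converting both to JDN: 2210150 vs 2203830; the smaller is the second.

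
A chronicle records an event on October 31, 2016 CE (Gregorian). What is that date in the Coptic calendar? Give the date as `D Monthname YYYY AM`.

21 Paopi 1733 AM

Julian Day Number of the source date = 2457693.
Converting JDN 2457693 to the Coptic calendar gives 21 Paopi 1733 AM.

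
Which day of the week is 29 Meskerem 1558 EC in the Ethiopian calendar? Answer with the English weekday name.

Equivalently 6 October 1565 Gregorian, JDN 2292943.
Since JDN mod 7 = 2 (0 = Monday), the day is Wednesday.

Wednesday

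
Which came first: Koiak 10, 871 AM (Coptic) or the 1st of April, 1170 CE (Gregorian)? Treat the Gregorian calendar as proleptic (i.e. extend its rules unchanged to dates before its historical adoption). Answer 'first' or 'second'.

Converting both to JDN: 2142896 vs 2148484; the smaller is the first.

first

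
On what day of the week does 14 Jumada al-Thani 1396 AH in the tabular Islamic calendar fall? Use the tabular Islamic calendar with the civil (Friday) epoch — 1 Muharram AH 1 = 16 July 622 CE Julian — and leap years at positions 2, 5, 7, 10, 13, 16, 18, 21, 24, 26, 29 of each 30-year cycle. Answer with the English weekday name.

Equivalently 12 June 1976 Gregorian, JDN 2442942.
2442942 ≡ 5 (mod 7); counting from Monday = 0 gives Saturday.

Saturday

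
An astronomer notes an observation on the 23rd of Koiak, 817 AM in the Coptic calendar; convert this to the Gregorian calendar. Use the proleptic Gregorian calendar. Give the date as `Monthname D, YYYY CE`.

December 26, 1100 CE

Julian Day Number of the source date = 2123186.
Converting JDN 2123186 to the Gregorian calendar gives 26 December 1100 CE.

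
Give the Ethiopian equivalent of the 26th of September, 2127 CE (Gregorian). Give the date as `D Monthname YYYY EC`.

Julian Day Number of the source date = 2498199.
Converting JDN 2498199 to the Ethiopian calendar gives 14 Meskerem 2120 EC.

14 Meskerem 2120 EC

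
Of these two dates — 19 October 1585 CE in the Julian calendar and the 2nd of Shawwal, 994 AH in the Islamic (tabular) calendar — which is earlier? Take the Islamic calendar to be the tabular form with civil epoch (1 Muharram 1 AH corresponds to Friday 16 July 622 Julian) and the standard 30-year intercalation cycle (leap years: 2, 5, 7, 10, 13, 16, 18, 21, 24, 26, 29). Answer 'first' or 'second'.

First date → JDN 2300271; second date → JDN 2300593.
JDN 2300271 < JDN 2300593, so the first date is earlier.

first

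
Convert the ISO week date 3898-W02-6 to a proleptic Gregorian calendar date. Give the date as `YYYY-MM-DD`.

3898-01-15

ISO week 1 of 3898 is the week containing the first Thursday of 3898.
Week 2, day 6 (Saturday) lands on 3898-01-15.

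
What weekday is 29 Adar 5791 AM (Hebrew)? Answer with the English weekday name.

In the Gregorian calendar this is 24 March 2031 (JDN 2462950).
JDN 2462950 mod 7 = 0, and JDN 0 was a Monday, so this is a Monday.

Monday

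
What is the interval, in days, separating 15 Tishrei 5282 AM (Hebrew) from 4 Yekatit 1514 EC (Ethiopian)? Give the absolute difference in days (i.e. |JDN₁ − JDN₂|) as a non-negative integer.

First date → JDN 2276862; second date → JDN 2276997.
The interval is |2276862 − 2276997| = 135 days.

135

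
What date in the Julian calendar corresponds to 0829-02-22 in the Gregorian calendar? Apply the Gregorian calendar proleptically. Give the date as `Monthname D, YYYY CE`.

February 18, 829 CE

At this point the Julian calendar is 4 days behind the Gregorian.
22 February 829 Gregorian − 4 days → 18 February 829 Julian.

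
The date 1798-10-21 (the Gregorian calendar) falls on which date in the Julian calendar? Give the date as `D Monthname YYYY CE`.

The Julian–Gregorian offset here is 11 days (Julian trailing).
21 October 1798 Gregorian − 11 days → 10 October 1798 Julian.

10 October 1798 CE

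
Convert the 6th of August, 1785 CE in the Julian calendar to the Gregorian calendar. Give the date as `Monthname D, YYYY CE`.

August 17, 1785 CE

The Julian–Gregorian offset here is 11 days (Julian trailing).
6 August 1785 Julian + 11 days → 17 August 1785 Gregorian.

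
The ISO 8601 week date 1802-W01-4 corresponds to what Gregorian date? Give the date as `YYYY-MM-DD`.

ISO week 1 of 1802 is the week containing the first Thursday of 1802.
Week 1, day 4 (Thursday) lands on 1802-01-07.

1802-01-07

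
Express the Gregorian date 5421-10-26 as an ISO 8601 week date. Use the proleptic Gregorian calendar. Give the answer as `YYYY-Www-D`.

5421-W43-5

The weekday is Friday (ISO weekday 5).
That Friday belongs to ISO week 43 of ISO year 5421.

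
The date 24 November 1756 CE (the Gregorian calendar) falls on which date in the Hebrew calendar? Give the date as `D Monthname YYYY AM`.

Julian Day Number of the source date = 2362754.
Converting JDN 2362754 to the Hebrew calendar gives 1 Kislev 5517 AM.

1 Kislev 5517 AM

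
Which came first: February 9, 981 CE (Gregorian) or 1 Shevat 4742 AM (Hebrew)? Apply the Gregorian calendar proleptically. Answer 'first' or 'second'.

first

The two dates have Julian Day Numbers 2079403 and 2079731 respectively.
Since 2079403 < 2079731, the first date comes first.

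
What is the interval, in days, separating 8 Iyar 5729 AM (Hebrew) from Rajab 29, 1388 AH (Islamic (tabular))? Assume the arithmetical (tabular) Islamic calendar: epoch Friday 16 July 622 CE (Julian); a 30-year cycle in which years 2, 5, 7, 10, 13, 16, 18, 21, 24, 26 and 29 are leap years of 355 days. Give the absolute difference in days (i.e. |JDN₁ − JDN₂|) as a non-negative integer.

First date → JDN 2440338; second date → JDN 2440152.
The interval is |2440338 − 2440152| = 186 days.

186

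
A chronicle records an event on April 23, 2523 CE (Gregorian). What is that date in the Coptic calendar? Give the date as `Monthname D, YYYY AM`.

Julian Day Number of the source date = 2642679.
Converting JDN 2642679 to the Coptic calendar gives 11 Parmouti 2239 AM.

Parmouti 11, 2239 AM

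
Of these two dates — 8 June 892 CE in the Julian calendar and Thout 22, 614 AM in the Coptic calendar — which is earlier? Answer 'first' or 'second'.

first

The two dates have Julian Day Numbers 2047020 and 2048949 respectively.
Since 2047020 < 2048949, the first date comes first.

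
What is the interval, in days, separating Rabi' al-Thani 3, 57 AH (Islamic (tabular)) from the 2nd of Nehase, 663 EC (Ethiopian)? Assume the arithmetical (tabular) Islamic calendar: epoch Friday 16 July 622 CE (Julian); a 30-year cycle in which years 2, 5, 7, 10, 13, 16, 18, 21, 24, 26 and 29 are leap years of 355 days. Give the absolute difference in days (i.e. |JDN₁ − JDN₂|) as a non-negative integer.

2029

JDN of the first date = 1968376.
JDN of the second date = 1966347.
|1966347 − 1968376| = 2029.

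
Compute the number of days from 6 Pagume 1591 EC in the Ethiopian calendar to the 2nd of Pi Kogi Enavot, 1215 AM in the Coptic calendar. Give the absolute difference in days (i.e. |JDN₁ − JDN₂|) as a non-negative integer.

36529

JDN of the first date = 2305333.
JDN of the second date = 2268804.
|2268804 − 2305333| = 36529.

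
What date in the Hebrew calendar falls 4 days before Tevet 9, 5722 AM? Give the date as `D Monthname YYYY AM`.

The starting date is JDN 2437650; 2437650 − 4 = 2437646.
JDN 2437646 corresponds to 5 Tevet 5722 AM.

5 Tevet 5722 AM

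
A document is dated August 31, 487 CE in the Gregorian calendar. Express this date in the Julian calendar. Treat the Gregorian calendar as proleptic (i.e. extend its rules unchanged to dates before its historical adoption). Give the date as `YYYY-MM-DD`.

The Julian–Gregorian offset here is 1 day (Julian trailing).
31 August 487 Gregorian − 1 day → 30 August 487 Julian.

0487-08-30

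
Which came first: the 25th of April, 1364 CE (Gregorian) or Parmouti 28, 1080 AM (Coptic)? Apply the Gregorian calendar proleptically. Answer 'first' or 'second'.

first

Converting both to JDN: 2219366 vs 2219372; the smaller is the first.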